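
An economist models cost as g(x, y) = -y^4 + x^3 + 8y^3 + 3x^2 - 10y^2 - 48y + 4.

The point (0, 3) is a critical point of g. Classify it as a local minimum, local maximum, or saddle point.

The mixed partial ∂²g/∂x∂y is 0, so the Hessian at any point is diag(g_xx, g_yy) = diag(6(x + 1), 4(-3y^2 + 12y - 5)).
At (0, 3): H = diag(6, 16).
Both eigenvalues are positive, so H is positive definite: a local minimum.

local minimum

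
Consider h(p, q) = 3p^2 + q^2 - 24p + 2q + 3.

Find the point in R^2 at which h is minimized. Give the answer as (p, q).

h(p,q) separates as A(p) + B(q) + 3, so its minimum is min A + min B + 3.
A'(p) = 6p - 24 vanishes at p ∈ {4}; B'(q) = 2q + 2 vanishes at q ∈ {-1}.
Local minima of A (where A''>0): A(4)=-48. Local minima of B: B(-1)=-1.
So the global minimum of h is A(4) + B(-1) + 3 = -48 − 1 + 3 = -46, attained at (4, -1).

(4, -1)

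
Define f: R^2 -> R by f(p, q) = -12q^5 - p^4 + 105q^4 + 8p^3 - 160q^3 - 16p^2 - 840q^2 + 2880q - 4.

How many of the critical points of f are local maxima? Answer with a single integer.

f separates as a function of p plus a function of q, so ∇f=0 decouples.
∂f/∂p = -4p(p - 4)(p - 2) = 0 at p ∈ {0, 2, 4}; ∂f/∂q = -60(q - 4)(q - 3)(q - 2)(q + 2) = 0 at q ∈ {-2, 2, 3, 4}.
The Hessian is diagonal: diag(f_pp, f_qq). Second derivatives: f_pp(0)=-32, f_pp(2)=16, f_pp(4)=-32; f_qq(-2)=7200, f_qq(2)=-480, f_qq(3)=300, f_qq(4)=-720.
Local maxima occur where both diagonal entries negative: (0, 2), (0, 4), (4, 2), (4, 4). Count: 4.

4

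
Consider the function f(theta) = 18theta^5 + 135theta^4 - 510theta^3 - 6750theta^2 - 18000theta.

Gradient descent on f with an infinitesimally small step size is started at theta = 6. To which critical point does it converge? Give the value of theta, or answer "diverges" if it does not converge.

5

f'(theta) = 90(theta - 5)(theta + 2)(theta + 4)(theta + 5), so f'(6) = 79200.
Gradient descent moves in the -f' direction, i.e. theta is decreasing.
The nearest critical point in that direction is theta = 5, where f'' = 56700 > 0 (a local minimum). The iterate converges there.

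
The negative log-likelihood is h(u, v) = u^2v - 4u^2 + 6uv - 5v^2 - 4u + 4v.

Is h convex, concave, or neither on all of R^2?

The term u^2v is cubic, so the Hessian is not constant.
∂²h/∂u² = 2v - 8, which takes both signs as v varies (negative for sufficiently negative v). A diagonal entry of the Hessian changing sign means the Hessian is neither positive- nor negative-semidefinite on all of R^2.

neither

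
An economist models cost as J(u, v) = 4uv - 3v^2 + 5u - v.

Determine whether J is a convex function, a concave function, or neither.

neither

J is quadratic, so its Hessian is the constant matrix H = [[0, 4], [4, -6]].
det(H) = -16, tr(H) = -6.
det(H) < 0, so H is indefinite: neither convex nor concave.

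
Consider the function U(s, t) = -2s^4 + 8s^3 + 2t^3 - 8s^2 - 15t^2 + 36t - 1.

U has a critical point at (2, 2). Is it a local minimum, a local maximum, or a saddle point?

The mixed partial ∂²U/∂s∂t is 0, so the Hessian at any point is diag(U_ss, U_tt) = diag(8(-3s^2 + 6s - 2), 6(2t - 5)).
At (2, 2): H = diag(-16, -6).
Both eigenvalues are negative, so H is negative definite: a local maximum.

local maximum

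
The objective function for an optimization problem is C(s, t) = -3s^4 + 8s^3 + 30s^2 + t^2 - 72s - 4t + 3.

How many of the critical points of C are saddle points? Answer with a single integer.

C separates as a function of s plus a function of t, so ∇C=0 decouples.
∂C/∂s = -12(s - 3)(s - 1)(s + 2) = 0 at s ∈ {-2, 1, 3}; ∂C/∂t = 2(t - 2) = 0 at t ∈ {2}.
The Hessian is diagonal: diag(C_ss, C_tt). Second derivatives: C_ss(-2)=-180, C_ss(1)=72, C_ss(3)=-120; C_tt(2)=2.
Saddle points occur where the two diagonal entries have opposite signs: (-2, 2), (3, 2). Count: 2.

2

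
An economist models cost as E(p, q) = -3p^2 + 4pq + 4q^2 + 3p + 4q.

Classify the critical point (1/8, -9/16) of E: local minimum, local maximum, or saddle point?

saddle point

The Hessian of E is constant: H = [[-6, 4], [4, 8]].
det(H) = (-6)·8 − 4² = -64.
Since det(H) < 0, H is indefinite and the critical point is a saddle point.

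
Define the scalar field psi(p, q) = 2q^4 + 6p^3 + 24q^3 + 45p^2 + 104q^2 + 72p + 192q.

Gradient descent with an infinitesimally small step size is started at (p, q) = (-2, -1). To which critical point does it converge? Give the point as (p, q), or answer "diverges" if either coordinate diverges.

(-1, -2)

psi is separable, so gradient descent decouples: p follows -∂psi/∂p, q follows -∂psi/∂q.
∂psi/∂p = 18(p + 1)(p + 4); at p=-2 this is -36, so p increases.
∂psi/∂q = 8(q + 2)(q + 3)(q + 4); at q=-1 this is 48, so q decreases.
p converges to its nearest critical value -1 (a local min of the p-part); q converges to -2. The iterate converges to (-1, -2).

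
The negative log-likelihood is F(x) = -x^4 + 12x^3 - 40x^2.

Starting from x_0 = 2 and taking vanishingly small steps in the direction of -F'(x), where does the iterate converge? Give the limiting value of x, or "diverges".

F'(x) = -4x(x - 5)(x - 4), so F'(2) = -48.
Gradient descent moves in the -F' direction, i.e. x is increasing.
The nearest critical point in that direction is x = 4, where F'' = 16 > 0 (a local minimum). The iterate converges there.

4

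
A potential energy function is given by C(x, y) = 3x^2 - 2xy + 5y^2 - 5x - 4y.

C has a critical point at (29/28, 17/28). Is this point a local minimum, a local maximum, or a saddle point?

local minimum

The Hessian of C is constant: H = [[6, -2], [-2, 10]].
det(H) = 6·10 − (-2)² = 56.
det(H) > 0 and tr(H) = 16 > 0, so H is positive definite and the point is a local minimum.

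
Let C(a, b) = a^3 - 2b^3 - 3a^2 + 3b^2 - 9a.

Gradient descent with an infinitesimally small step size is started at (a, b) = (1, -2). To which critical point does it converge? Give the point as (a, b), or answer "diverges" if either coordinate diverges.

(3, 0)

C is separable, so gradient descent decouples: a follows -∂C/∂a, b follows -∂C/∂b.
∂C/∂a = 3(a - 3)(a + 1); at a=1 this is -12, so a increases.
∂C/∂b = -6b(b - 1); at b=-2 this is -36, so b increases.
a converges to its nearest critical value 3 (a local min of the a-part); b converges to 0. The iterate converges to (3, 0).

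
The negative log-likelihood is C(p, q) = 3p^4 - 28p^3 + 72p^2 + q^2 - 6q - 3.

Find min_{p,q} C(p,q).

C(p,q) separates as A(p) + B(q) − 3, so its minimum is min A + min B − 3.
A'(p) = 12p(p - 4)(p - 3) vanishes at p ∈ {0, 3, 4}; B'(q) = 2q - 6 vanishes at q ∈ {3}.
Local minima of A (where A''>0): A(0)=0, A(4)=128. Local minima of B: B(3)=-9.
So the global minimum of C is A(0) + B(3) − 3 = 0 − 9 − 3 = -12, attained at (0, 3).

-12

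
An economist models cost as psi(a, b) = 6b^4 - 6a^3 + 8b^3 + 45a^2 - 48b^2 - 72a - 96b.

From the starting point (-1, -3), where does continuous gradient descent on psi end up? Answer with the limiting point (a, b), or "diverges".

psi is separable, so gradient descent decouples: a follows -∂psi/∂a, b follows -∂psi/∂b.
∂psi/∂a = -18(a - 4)(a - 1); at a=-1 this is -180, so a increases.
∂psi/∂b = 24(b - 2)(b + 1)(b + 2); at b=-3 this is -240, so b increases.
a converges to its nearest critical value 1 (a local min of the a-part); b converges to -2. The iterate converges to (1, -2).

(1, -2)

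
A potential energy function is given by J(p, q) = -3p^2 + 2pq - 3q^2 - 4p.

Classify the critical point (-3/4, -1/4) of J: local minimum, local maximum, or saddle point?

The Hessian of J is constant: H = [[-6, 2], [2, -6]].
det(H) = (-6)·(-6) − 2² = 32.
det(H) > 0 and tr(H) = -12 < 0, so H is negative definite and the point is a local maximum.

local maximum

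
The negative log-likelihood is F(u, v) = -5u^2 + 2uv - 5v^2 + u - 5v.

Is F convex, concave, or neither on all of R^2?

concave

F is quadratic, so its Hessian is the constant matrix H = [[-10, 2], [2, -10]].
det(H) = 96, tr(H) = -20.
det(H) > 0 and tr(H) < 0, so H is negative definite everywhere: concave.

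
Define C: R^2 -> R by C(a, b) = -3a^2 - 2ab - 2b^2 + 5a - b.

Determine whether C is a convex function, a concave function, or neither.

concave

C is quadratic, so its Hessian is the constant matrix H = [[-6, -2], [-2, -4]].
det(H) = 20, tr(H) = -10.
det(H) > 0 and tr(H) < 0, so H is negative definite everywhere: concave.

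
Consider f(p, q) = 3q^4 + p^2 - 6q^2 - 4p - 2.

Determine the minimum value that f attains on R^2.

-9

f(p,q) separates as A(p) + B(q) − 2, so its minimum is min A + min B − 2.
A'(p) = 2p - 4 vanishes at p ∈ {2}; B'(q) = 12q(q - 1)(q + 1) vanishes at q ∈ {-1, 0, 1}.
Local minima of A (where A''>0): A(2)=-4. Local minima of B: B(-1)=-3, B(1)=-3.
So the global minimum of f is A(2) + B(-1) − 2 = -4 − 3 − 2 = -9, attained at (2, -1).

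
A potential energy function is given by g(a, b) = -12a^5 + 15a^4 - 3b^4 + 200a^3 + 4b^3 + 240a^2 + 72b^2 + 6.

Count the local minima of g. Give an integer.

g separates as a function of a plus a function of b, so ∇g=0 decouples.
∂g/∂a = -60a(a - 4)(a + 1)(a + 2) = 0 at a ∈ {-2, -1, 0, 4}; ∂g/∂b = -12b(b - 4)(b + 3) = 0 at b ∈ {-3, 0, 4}.
The Hessian is diagonal: diag(g_aa, g_bb). Second derivatives: g_aa(-2)=720, g_aa(-1)=-300, g_aa(0)=480, g_aa(4)=-7200; g_bb(-3)=-252, g_bb(0)=144, g_bb(4)=-336.
Local minima occur where both diagonal entries positive: (-2, 0), (0, 0). Count: 2.

2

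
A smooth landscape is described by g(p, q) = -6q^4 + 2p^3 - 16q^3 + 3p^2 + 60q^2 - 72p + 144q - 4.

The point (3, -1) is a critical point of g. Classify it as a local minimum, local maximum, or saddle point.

The mixed partial ∂²g/∂p∂q is 0, so the Hessian at any point is diag(g_pp, g_qq) = diag(6(2p + 1), 24(-3q^2 - 4q + 5)).
At (3, -1): H = diag(42, 144).
Both eigenvalues are positive, so H is positive definite: a local minimum.

local minimum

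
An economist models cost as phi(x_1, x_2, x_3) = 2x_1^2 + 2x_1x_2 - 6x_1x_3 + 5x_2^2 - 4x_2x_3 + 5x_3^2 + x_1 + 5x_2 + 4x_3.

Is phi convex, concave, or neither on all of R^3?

convex

phi is quadratic, so its Hessian is the constant matrix H = [[4, 2, -6], [2, 10, -4], [-6, -4, 10]].
Leading principal minors: 4, 36, 32.
All positive ⇒ H ≻ 0 ⇒ convex.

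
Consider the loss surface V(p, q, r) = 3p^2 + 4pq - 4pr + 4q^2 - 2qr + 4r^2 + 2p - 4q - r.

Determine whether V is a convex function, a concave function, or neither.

V is quadratic, so its Hessian is the constant matrix H = [[6, 4, -4], [4, 8, -2], [-4, -2, 8]].
Leading principal minors: 6, 32, 168.
All positive ⇒ H ≻ 0 ⇒ convex.

convex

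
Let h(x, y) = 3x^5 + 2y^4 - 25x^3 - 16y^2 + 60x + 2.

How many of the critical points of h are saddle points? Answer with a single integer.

6

h separates as a function of x plus a function of y, so ∇h=0 decouples.
∂h/∂x = 15(x - 2)(x - 1)(x + 1)(x + 2) = 0 at x ∈ {-2, -1, 1, 2}; ∂h/∂y = 8y(y - 2)(y + 2) = 0 at y ∈ {-2, 0, 2}.
The Hessian is diagonal: diag(h_xx, h_yy). Second derivatives: h_xx(-2)=-180, h_xx(-1)=90, h_xx(1)=-90, h_xx(2)=180; h_yy(-2)=64, h_yy(0)=-32, h_yy(2)=64.
Saddle points occur where the two diagonal entries have opposite signs: (-2, -2), (-2, 2), (-1, 0), (1, -2), (1, 2), (2, 0). Count: 6.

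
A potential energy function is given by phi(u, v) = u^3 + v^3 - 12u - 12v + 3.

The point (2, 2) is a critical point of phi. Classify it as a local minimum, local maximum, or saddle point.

The mixed partial ∂²phi/∂u∂v is 0, so the Hessian at any point is diag(phi_uu, phi_vv) = diag(6u, 6v).
At (2, 2): H = diag(12, 12).
Both eigenvalues are positive, so H is positive definite: a local minimum.

local minimum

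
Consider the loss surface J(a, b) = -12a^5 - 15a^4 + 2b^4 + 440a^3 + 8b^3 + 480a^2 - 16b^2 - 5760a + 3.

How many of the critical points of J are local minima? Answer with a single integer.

4

J separates as a function of a plus a function of b, so ∇J=0 decouples.
∂J/∂a = -60(a - 4)(a - 2)(a + 3)(a + 4) = 0 at a ∈ {-4, -3, 2, 4}; ∂J/∂b = 8b(b - 1)(b + 4) = 0 at b ∈ {-4, 0, 1}.
The Hessian is diagonal: diag(J_aa, J_bb). Second derivatives: J_aa(-4)=2880, J_aa(-3)=-2100, J_aa(2)=3600, J_aa(4)=-6720; J_bb(-4)=160, J_bb(0)=-32, J_bb(1)=40.
Local minima occur where both diagonal entries positive: (-4, -4), (-4, 1), (2, -4), (2, 1). Count: 4.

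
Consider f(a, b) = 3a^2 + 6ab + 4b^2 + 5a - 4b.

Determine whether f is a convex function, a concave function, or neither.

f is quadratic, so its Hessian is the constant matrix H = [[6, 6], [6, 8]].
det(H) = 12, tr(H) = 14.
det(H) > 0 and tr(H) > 0, so H is positive definite everywhere: convex.

convex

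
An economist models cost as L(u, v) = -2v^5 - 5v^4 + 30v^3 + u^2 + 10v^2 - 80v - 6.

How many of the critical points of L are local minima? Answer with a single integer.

L separates as a function of u plus a function of v, so ∇L=0 decouples.
∂L/∂u = 2u = 0 at u ∈ {0}; ∂L/∂v = -10(v - 2)(v - 1)(v + 1)(v + 4) = 0 at v ∈ {-4, -1, 1, 2}.
The Hessian is diagonal: diag(L_uu, L_vv). Second derivatives: L_uu(0)=2; L_vv(-4)=900, L_vv(-1)=-180, L_vv(1)=100, L_vv(2)=-180.
Local minima occur where both diagonal entries positive: (0, -4), (0, 1). Count: 2.

2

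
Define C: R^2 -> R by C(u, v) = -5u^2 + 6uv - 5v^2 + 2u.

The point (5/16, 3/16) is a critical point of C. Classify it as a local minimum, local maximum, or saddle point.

The Hessian of C is constant: H = [[-10, 6], [6, -10]].
det(H) = (-10)·(-10) − 6² = 64.
det(H) > 0 and tr(H) = -20 < 0, so H is negative definite and the point is a local maximum.

local maximum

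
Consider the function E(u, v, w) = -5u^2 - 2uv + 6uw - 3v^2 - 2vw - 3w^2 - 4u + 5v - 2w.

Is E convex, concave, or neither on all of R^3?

E is quadratic, so its Hessian is the constant matrix H = [[-10, -2, 6], [-2, -6, -2], [6, -2, -6]].
Leading principal minors: -10, 56, -32.
Signs alternate −, +, − ⇒ H ≺ 0 ⇒ concave.

concave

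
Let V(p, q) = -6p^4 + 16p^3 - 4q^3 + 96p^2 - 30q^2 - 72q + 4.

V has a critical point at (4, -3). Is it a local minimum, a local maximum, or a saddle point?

The mixed partial ∂²V/∂p∂q is 0, so the Hessian at any point is diag(V_pp, V_qq) = diag(24(-3p^2 + 4p + 8), -12(2q + 5)).
At (4, -3): H = diag(-576, 12).
The eigenvalues have opposite signs, so H is indefinite: a saddle point.

saddle point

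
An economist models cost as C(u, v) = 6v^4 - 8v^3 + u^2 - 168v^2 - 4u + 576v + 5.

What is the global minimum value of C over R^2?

-2943

C(u,v) separates as P(u) + Q(v) + 5, so its minimum is min P + min Q + 5.
P'(u) = 2u - 4 vanishes at u ∈ {2}; Q'(v) = 24(v - 3)(v - 2)(v + 4) vanishes at v ∈ {-4, 2, 3}.
Local minima of P (where P''>0): P(2)=-4. Local minima of Q: Q(-4)=-2944, Q(3)=486.
So the global minimum of C is P(2) + Q(-4) + 5 = -4 − 2944 + 5 = -2943, attained at (2, -4).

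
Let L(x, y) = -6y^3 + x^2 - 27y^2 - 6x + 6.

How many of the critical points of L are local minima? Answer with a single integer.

1

L separates as a function of x plus a function of y, so ∇L=0 decouples.
∂L/∂x = 2(x - 3) = 0 at x ∈ {3}; ∂L/∂y = -18y(y + 3) = 0 at y ∈ {-3, 0}.
The Hessian is diagonal: diag(L_xx, L_yy). Second derivatives: L_xx(3)=2; L_yy(-3)=54, L_yy(0)=-54.
Local minima occur where both diagonal entries positive: (3, -3). Count: 1.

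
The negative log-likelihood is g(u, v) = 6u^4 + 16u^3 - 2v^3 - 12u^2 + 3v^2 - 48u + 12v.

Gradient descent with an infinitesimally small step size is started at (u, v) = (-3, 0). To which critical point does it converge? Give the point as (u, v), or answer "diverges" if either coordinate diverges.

g is separable, so gradient descent decouples: u follows -∂g/∂u, v follows -∂g/∂v.
∂g/∂u = 24(u - 1)(u + 1)(u + 2); at u=-3 this is -192, so u increases.
∂g/∂v = -6(v - 2)(v + 1); at v=0 this is 12, so v decreases.
u converges to its nearest critical value -2 (a local min of the u-part); v converges to -1. The iterate converges to (-2, -1).

(-2, -1)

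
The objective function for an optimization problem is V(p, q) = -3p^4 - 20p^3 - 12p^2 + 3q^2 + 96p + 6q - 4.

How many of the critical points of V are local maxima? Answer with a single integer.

V separates as a function of p plus a function of q, so ∇V=0 decouples.
∂V/∂p = -12(p - 1)(p + 2)(p + 4) = 0 at p ∈ {-4, -2, 1}; ∂V/∂q = 6(q + 1) = 0 at q ∈ {-1}.
The Hessian is diagonal: diag(V_pp, V_qq). Second derivatives: V_pp(-4)=-120, V_pp(-2)=72, V_pp(1)=-180; V_qq(-1)=6.
Local maxima occur where both diagonal entries negative: none. Count: 0.

0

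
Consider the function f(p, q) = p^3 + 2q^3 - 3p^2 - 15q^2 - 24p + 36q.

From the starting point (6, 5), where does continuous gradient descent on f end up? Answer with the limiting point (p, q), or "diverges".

f is separable, so gradient descent decouples: p follows -∂f/∂p, q follows -∂f/∂q.
∂f/∂p = 3(p - 4)(p + 2); at p=6 this is 48, so p decreases.
∂f/∂q = 6(q - 3)(q - 2); at q=5 this is 36, so q decreases.
p converges to its nearest critical value 4 (a local min of the p-part); q converges to 3. The iterate converges to (4, 3).

(4, 3)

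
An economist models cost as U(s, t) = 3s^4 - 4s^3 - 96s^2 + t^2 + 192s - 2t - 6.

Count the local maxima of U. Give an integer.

U separates as a function of s plus a function of t, so ∇U=0 decouples.
∂U/∂s = 12(s - 4)(s - 1)(s + 4) = 0 at s ∈ {-4, 1, 4}; ∂U/∂t = 2(t - 1) = 0 at t ∈ {1}.
The Hessian is diagonal: diag(U_ss, U_tt). Second derivatives: U_ss(-4)=480, U_ss(1)=-180, U_ss(4)=288; U_tt(1)=2.
Local maxima occur where both diagonal entries negative: none. Count: 0.

0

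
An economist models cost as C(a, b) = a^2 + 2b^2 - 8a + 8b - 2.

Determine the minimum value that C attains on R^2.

-26

C(a,b) separates as P(a) + Q(b) − 2, so its minimum is min P + min Q − 2.
P'(a) = 2a - 8 vanishes at a ∈ {4}; Q'(b) = 4b + 8 vanishes at b ∈ {-2}.
Local minima of P (where P''>0): P(4)=-16. Local minima of Q: Q(-2)=-8.
So the global minimum of C is P(4) + Q(-2) − 2 = -16 − 8 − 2 = -26, attained at (4, -2).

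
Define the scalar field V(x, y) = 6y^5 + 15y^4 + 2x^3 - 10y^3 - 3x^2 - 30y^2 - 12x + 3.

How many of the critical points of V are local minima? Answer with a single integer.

2

V separates as a function of x plus a function of y, so ∇V=0 decouples.
∂V/∂x = 6(x - 2)(x + 1) = 0 at x ∈ {-1, 2}; ∂V/∂y = 30y(y - 1)(y + 1)(y + 2) = 0 at y ∈ {-2, -1, 0, 1}.
The Hessian is diagonal: diag(V_xx, V_yy). Second derivatives: V_xx(-1)=-18, V_xx(2)=18; V_yy(-2)=-180, V_yy(-1)=60, V_yy(0)=-60, V_yy(1)=180.
Local minima occur where both diagonal entries positive: (2, -1), (2, 1). Count: 2.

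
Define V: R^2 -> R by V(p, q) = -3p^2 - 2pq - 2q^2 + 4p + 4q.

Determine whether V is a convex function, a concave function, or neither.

V is quadratic, so its Hessian is the constant matrix H = [[-6, -2], [-2, -4]].
det(H) = 20, tr(H) = -10.
det(H) > 0 and tr(H) < 0, so H is negative definite everywhere: concave.

concave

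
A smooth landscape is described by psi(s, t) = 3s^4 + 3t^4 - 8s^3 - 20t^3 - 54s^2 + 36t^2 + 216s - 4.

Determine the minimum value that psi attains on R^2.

-679

psi(s,t) separates as P(s) + Q(t) − 4, so its minimum is min P + min Q − 4.
P'(s) = 12(s - 3)(s - 2)(s + 3) vanishes at s ∈ {-3, 2, 3}; Q'(t) = 12t(t - 3)(t - 2) vanishes at t ∈ {0, 2, 3}.
Local minima of P (where P''>0): P(-3)=-675, P(3)=189. Local minima of Q: Q(0)=0, Q(3)=27.
So the global minimum of psi is P(-3) + Q(0) − 4 = -675 + 0 − 4 = -679, attained at (-3, 0).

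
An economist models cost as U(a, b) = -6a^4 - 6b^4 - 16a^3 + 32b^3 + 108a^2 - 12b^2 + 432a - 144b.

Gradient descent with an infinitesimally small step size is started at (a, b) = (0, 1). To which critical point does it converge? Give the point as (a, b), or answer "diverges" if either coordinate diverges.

(-2, 2)

U is separable, so gradient descent decouples: a follows -∂U/∂a, b follows -∂U/∂b.
∂U/∂a = -24(a - 3)(a + 2)(a + 3); at a=0 this is 432, so a decreases.
∂U/∂b = -24(b - 3)(b - 2)(b + 1); at b=1 this is -96, so b increases.
a converges to its nearest critical value -2 (a local min of the a-part); b converges to 2. The iterate converges to (-2, 2).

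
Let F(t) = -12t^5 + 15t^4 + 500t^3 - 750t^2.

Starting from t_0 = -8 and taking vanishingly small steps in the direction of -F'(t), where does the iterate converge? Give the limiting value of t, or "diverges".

-5

F'(t) = -60t(t - 5)(t - 1)(t + 5), so F'(-8) = -168480.
Gradient descent moves in the -F' direction, i.e. t is increasing.
The nearest critical point in that direction is t = -5, where F'' = 18000 > 0 (a local minimum). The iterate converges there.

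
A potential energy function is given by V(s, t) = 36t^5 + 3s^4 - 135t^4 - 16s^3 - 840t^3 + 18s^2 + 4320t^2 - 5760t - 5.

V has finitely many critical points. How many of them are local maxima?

V separates as a function of s plus a function of t, so ∇V=0 decouples.
∂V/∂s = 12s(s - 3)(s - 1) = 0 at s ∈ {0, 1, 3}; ∂V/∂t = 180(t - 4)(t - 2)(t - 1)(t + 4) = 0 at t ∈ {-4, 1, 2, 4}.
The Hessian is diagonal: diag(V_ss, V_tt). Second derivatives: V_ss(0)=36, V_ss(1)=-24, V_ss(3)=72; V_tt(-4)=-43200, V_tt(1)=2700, V_tt(2)=-2160, V_tt(4)=8640.
Local maxima occur where both diagonal entries negative: (1, -4), (1, 2). Count: 2.

2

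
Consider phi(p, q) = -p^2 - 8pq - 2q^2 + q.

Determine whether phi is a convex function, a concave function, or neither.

phi is quadratic, so its Hessian is the constant matrix H = [[-2, -8], [-8, -4]].
det(H) = -56, tr(H) = -6.
det(H) < 0, so H is indefinite: neither convex nor concave.

neither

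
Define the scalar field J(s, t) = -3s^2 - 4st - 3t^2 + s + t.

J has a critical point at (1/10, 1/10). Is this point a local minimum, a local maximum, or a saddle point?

The Hessian of J is constant: H = [[-6, -4], [-4, -6]].
det(H) = (-6)·(-6) − (-4)² = 20.
det(H) > 0 and tr(H) = -12 < 0, so H is negative definite and the point is a local maximum.

local maximum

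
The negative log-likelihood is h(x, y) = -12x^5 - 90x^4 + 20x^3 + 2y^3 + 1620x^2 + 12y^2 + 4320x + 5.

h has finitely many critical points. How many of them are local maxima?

h separates as a function of x plus a function of y, so ∇h=0 decouples.
∂h/∂x = -60(x - 3)(x + 2)(x + 3)(x + 4) = 0 at x ∈ {-4, -3, -2, 3}; ∂h/∂y = 6y(y + 4) = 0 at y ∈ {-4, 0}.
The Hessian is diagonal: diag(h_xx, h_yy). Second derivatives: h_xx(-4)=840, h_xx(-3)=-360, h_xx(-2)=600, h_xx(3)=-12600; h_yy(-4)=-24, h_yy(0)=24.
Local maxima occur where both diagonal entries negative: (-3, -4), (3, -4). Count: 2.

2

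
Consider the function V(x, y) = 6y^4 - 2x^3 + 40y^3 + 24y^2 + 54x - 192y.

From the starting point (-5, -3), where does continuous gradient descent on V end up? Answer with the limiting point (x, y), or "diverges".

(-3, -4)

V is separable, so gradient descent decouples: x follows -∂V/∂x, y follows -∂V/∂y.
∂V/∂x = -6(x - 3)(x + 3); at x=-5 this is -96, so x increases.
∂V/∂y = 24(y - 1)(y + 2)(y + 4); at y=-3 this is 96, so y decreases.
x converges to its nearest critical value -3 (a local min of the x-part); y converges to -4. The iterate converges to (-3, -4).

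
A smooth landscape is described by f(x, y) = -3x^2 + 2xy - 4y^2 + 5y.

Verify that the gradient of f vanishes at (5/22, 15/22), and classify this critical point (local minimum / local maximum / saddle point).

local maximum

∇f = (-6x + 2y, 2x - 8y + 5); substituting (5/22, 15/22) gives ∇f = (0, 0), so (5/22, 15/22) is indeed a critical point.
The Hessian of f is constant: H = [[-6, 2], [2, -8]].
det(H) = (-6)·(-8) − 2² = 44.
det(H) > 0 and tr(H) = -14 < 0, so H is negative definite and the point is a local maximum.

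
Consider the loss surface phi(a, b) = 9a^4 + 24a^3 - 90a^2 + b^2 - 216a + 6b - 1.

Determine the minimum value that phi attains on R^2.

phi(a,b) separates as P(a) + Q(b) − 1, so its minimum is min P + min Q − 1.
P'(a) = 36(a - 2)(a + 1)(a + 3) vanishes at a ∈ {-3, -1, 2}; Q'(b) = 2b + 6 vanishes at b ∈ {-3}.
Local minima of P (where P''>0): P(-3)=-81, P(2)=-456. Local minima of Q: Q(-3)=-9.
So the global minimum of phi is P(2) + Q(-3) − 1 = -456 − 9 − 1 = -466, attained at (2, -3).

-466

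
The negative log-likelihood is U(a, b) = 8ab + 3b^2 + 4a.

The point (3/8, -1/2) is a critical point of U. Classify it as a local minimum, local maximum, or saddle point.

saddle point

The Hessian of U is constant: H = [[0, 8], [8, 6]].
det(H) = 0·6 − 8² = -64.
Since det(H) < 0, H is indefinite and the critical point is a saddle point.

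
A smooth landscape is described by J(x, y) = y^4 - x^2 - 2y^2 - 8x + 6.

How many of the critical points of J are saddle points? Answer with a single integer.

2

J separates as a function of x plus a function of y, so ∇J=0 decouples.
∂J/∂x = -2(x + 4) = 0 at x ∈ {-4}; ∂J/∂y = 4y(y - 1)(y + 1) = 0 at y ∈ {-1, 0, 1}.
The Hessian is diagonal: diag(J_xx, J_yy). Second derivatives: J_xx(-4)=-2; J_yy(-1)=8, J_yy(0)=-4, J_yy(1)=8.
Saddle points occur where the two diagonal entries have opposite signs: (-4, -1), (-4, 1). Count: 2.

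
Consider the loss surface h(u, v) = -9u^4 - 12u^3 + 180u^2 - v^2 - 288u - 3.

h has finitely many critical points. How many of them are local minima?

0

h separates as a function of u plus a function of v, so ∇h=0 decouples.
∂h/∂u = -36(u - 2)(u - 1)(u + 4) = 0 at u ∈ {-4, 1, 2}; ∂h/∂v = -2v = 0 at v ∈ {0}.
The Hessian is diagonal: diag(h_uu, h_vv). Second derivatives: h_uu(-4)=-1080, h_uu(1)=180, h_uu(2)=-216; h_vv(0)=-2.
Local minima occur where both diagonal entries positive: none. Count: 0.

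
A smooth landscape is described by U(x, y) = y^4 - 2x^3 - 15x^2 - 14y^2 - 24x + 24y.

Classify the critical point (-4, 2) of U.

The mixed partial ∂²U/∂x∂y is 0, so the Hessian at any point is diag(U_xx, U_yy) = diag(-6(2x + 5), 4(3y^2 - 7)).
At (-4, 2): H = diag(18, 20).
Both eigenvalues are positive, so H is positive definite: a local minimum.

local minimum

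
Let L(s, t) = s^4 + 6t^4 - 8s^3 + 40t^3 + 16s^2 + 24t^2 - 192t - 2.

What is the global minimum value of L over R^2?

L(s,t) separates as P(s) + Q(t) − 2, so its minimum is min P + min Q − 2.
P'(s) = 4s(s - 4)(s - 2) vanishes at s ∈ {0, 2, 4}; Q'(t) = 24(t - 1)(t + 2)(t + 4) vanishes at t ∈ {-4, -2, 1}.
Local minima of P (where P''>0): P(0)=0, P(4)=0. Local minima of Q: Q(-4)=128, Q(1)=-122.
So the global minimum of L is P(0) + Q(1) − 2 = 0 − 122 − 2 = -124, attained at (0, 1).

-124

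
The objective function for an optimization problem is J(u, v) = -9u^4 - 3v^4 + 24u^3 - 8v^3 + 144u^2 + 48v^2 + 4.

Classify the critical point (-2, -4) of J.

The mixed partial ∂²J/∂u∂v is 0, so the Hessian at any point is diag(J_uu, J_vv) = diag(36(-3u^2 + 4u + 8), 12(-3v^2 - 4v + 8)).
At (-2, -4): H = diag(-432, -288).
Both eigenvalues are negative, so H is negative definite: a local maximum.

local maximum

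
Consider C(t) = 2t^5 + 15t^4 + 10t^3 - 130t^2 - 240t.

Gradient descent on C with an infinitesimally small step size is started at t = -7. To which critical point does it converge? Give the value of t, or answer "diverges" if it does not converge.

C'(t) = 10(t - 2)(t + 1)(t + 3)(t + 4), so C'(-7) = 6480.
Gradient descent moves in the -C' direction, i.e. t is decreasing.
There is no critical point below t=-7, and C' keeps the same sign, so the iterate runs off to −∞.

diverges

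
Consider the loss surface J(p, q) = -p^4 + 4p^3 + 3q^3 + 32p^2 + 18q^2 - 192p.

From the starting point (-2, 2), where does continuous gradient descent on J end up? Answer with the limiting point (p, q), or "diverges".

(3, 0)

J is separable, so gradient descent decouples: p follows -∂J/∂p, q follows -∂J/∂q.
∂J/∂p = -4(p - 4)(p - 3)(p + 4); at p=-2 this is -240, so p increases.
∂J/∂q = 9q(q + 4); at q=2 this is 108, so q decreases.
p converges to its nearest critical value 3 (a local min of the p-part); q converges to 0. The iterate converges to (3, 0).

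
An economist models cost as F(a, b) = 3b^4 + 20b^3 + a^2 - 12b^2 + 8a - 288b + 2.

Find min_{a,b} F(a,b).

F(a,b) separates as P(a) + Q(b) + 2, so its minimum is min P + min Q + 2.
P'(a) = 2a + 8 vanishes at a ∈ {-4}; Q'(b) = 12(b - 2)(b + 3)(b + 4) vanishes at b ∈ {-4, -3, 2}.
Local minima of P (where P''>0): P(-4)=-16. Local minima of Q: Q(-4)=448, Q(2)=-416.
So the global minimum of F is P(-4) + Q(2) + 2 = -16 − 416 + 2 = -430, attained at (-4, 2).

-430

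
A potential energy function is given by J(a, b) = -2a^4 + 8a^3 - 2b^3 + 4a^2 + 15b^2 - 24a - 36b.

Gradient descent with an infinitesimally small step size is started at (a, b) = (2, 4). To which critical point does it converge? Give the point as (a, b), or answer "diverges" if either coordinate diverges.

diverges

J is separable, so gradient descent decouples: a follows -∂J/∂a, b follows -∂J/∂b.
∂J/∂a = -8(a - 3)(a - 1)(a + 1); at a=2 this is 24, so a decreases.
∂J/∂b = -6(b - 3)(b - 2); at b=4 this is -12, so b increases.
The b-coordinate has no critical point in that direction and runs off to infinity.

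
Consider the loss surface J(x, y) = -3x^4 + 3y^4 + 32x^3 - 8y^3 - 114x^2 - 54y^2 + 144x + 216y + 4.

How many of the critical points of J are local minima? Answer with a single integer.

J separates as a function of x plus a function of y, so ∇J=0 decouples.
∂J/∂x = -12(x - 4)(x - 3)(x - 1) = 0 at x ∈ {1, 3, 4}; ∂J/∂y = 12(y - 3)(y - 2)(y + 3) = 0 at y ∈ {-3, 2, 3}.
The Hessian is diagonal: diag(J_xx, J_yy). Second derivatives: J_xx(1)=-72, J_xx(3)=24, J_xx(4)=-36; J_yy(-3)=360, J_yy(2)=-60, J_yy(3)=72.
Local minima occur where both diagonal entries positive: (3, -3), (3, 3). Count: 2.

2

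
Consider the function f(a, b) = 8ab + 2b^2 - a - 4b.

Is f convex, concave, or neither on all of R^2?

f is quadratic, so its Hessian is the constant matrix H = [[0, 8], [8, 4]].
det(H) = -64, tr(H) = 4.
det(H) < 0, so H is indefinite: neither convex nor concave.

neither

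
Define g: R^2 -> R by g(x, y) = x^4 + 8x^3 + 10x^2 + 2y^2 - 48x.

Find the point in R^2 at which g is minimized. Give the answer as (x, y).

g(x,y) separates as P(x) + Q(y), so its minimum is min P + min Q.
P'(x) = 4(x - 1)(x + 3)(x + 4) vanishes at x ∈ {-4, -3, 1}; Q'(y) = 4y vanishes at y ∈ {0}.
Local minima of P (where P''>0): P(-4)=96, P(1)=-29. Local minima of Q: Q(0)=0.
So the global minimum of g is P(1) + Q(0) = -29 + 0 = -29, attained at (1, 0).

(1, 0)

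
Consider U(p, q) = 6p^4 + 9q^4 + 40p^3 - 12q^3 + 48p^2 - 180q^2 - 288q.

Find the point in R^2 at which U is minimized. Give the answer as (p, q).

(-4, 4)

U(p,q) separates as A(p) + B(q), so its minimum is min A + min B.
A'(p) = 24p(p + 1)(p + 4) vanishes at p ∈ {-4, -1, 0}; B'(q) = 36(q - 4)(q + 1)(q + 2) vanishes at q ∈ {-2, -1, 4}.
Local minima of A (where A''>0): A(-4)=-256, A(0)=0. Local minima of B: B(-2)=96, B(4)=-2496.
So the global minimum of U is A(-4) + B(4) = -256 − 2496 = -2752, attained at (-4, 4).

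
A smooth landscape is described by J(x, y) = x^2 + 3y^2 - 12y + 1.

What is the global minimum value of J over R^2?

J(x,y) separates as P(x) + Q(y) + 1, so its minimum is min P + min Q + 1.
P'(x) = 2x vanishes at x ∈ {0}; Q'(y) = 6y - 12 vanishes at y ∈ {2}.
Local minima of P (where P''>0): P(0)=0. Local minima of Q: Q(2)=-12.
So the global minimum of J is P(0) + Q(2) + 1 = 0 − 12 + 1 = -11, attained at (0, 2).

-11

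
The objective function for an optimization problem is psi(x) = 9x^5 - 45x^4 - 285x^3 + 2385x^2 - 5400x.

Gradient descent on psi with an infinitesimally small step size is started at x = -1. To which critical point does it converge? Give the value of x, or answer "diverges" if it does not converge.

psi'(x) = 45(x - 4)(x - 3)(x - 2)(x + 5), so psi'(-1) = -10800.
Gradient descent moves in the -psi' direction, i.e. x is increasing.
The nearest critical point in that direction is x = 2, where psi'' = 630 > 0 (a local minimum). The iterate converges there.

2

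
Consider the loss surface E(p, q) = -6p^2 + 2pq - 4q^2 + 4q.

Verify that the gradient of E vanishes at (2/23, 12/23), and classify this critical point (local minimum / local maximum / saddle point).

local maximum

∇E = (-12p + 2q, 2p - 8q + 4); substituting (2/23, 12/23) gives ∇E = (0, 0), so (2/23, 12/23) is indeed a critical point.
The Hessian of E is constant: H = [[-12, 2], [2, -8]].
det(H) = (-12)·(-8) − 2² = 92.
det(H) > 0 and tr(H) = -20 < 0, so H is negative definite and the point is a local maximum.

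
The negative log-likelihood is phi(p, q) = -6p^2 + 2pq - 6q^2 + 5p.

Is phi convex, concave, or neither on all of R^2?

phi is quadratic, so its Hessian is the constant matrix H = [[-12, 2], [2, -12]].
det(H) = 140, tr(H) = -24.
det(H) > 0 and tr(H) < 0, so H is negative definite everywhere: concave.

concave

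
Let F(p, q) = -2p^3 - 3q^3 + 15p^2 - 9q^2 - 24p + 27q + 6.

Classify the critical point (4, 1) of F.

local maximum

The mixed partial ∂²F/∂p∂q is 0, so the Hessian at any point is diag(F_pp, F_qq) = diag(6(-2p + 5), -18(q + 1)).
At (4, 1): H = diag(-18, -36).
Both eigenvalues are negative, so H is negative definite: a local maximum.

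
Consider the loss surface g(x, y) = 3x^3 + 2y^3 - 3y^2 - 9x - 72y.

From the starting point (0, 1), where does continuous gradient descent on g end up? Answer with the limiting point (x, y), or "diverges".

g is separable, so gradient descent decouples: x follows -∂g/∂x, y follows -∂g/∂y.
∂g/∂x = 9(x - 1)(x + 1); at x=0 this is -9, so x increases.
∂g/∂y = 6(y - 4)(y + 3); at y=1 this is -72, so y increases.
x converges to its nearest critical value 1 (a local min of the x-part); y converges to 4. The iterate converges to (1, 4).

(1, 4)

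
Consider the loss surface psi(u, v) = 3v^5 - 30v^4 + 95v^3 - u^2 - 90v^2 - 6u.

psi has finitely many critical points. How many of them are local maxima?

psi separates as a function of u plus a function of v, so ∇psi=0 decouples.
∂psi/∂u = -2(u + 3) = 0 at u ∈ {-3}; ∂psi/∂v = 15v(v - 4)(v - 3)(v - 1) = 0 at v ∈ {0, 1, 3, 4}.
The Hessian is diagonal: diag(psi_uu, psi_vv). Second derivatives: psi_uu(-3)=-2; psi_vv(0)=-180, psi_vv(1)=90, psi_vv(3)=-90, psi_vv(4)=180.
Local maxima occur where both diagonal entries negative: (-3, 0), (-3, 3). Count: 2.

2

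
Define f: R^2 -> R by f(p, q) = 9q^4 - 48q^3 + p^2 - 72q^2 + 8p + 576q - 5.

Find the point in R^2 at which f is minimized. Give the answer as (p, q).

(-4, -2)

f(p,q) separates as A(p) + B(q) − 5, so its minimum is min A + min B − 5.
A'(p) = 2p + 8 vanishes at p ∈ {-4}; B'(q) = 36(q - 4)(q - 2)(q + 2) vanishes at q ∈ {-2, 2, 4}.
Local minima of A (where A''>0): A(-4)=-16. Local minima of B: B(-2)=-912, B(4)=384.
So the global minimum of f is A(-4) + B(-2) − 5 = -16 − 912 − 5 = -933, attained at (-4, -2).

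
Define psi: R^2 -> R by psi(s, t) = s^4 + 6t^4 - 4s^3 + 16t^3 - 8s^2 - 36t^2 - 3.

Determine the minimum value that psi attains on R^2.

-401

psi(s,t) separates as P(s) + Q(t) − 3, so its minimum is min P + min Q − 3.
P'(s) = 4s(s - 4)(s + 1) vanishes at s ∈ {-1, 0, 4}; Q'(t) = 24t(t - 1)(t + 3) vanishes at t ∈ {-3, 0, 1}.
Local minima of P (where P''>0): P(-1)=-3, P(4)=-128. Local minima of Q: Q(-3)=-270, Q(1)=-14.
So the global minimum of psi is P(4) + Q(-3) − 3 = -128 − 270 − 3 = -401, attained at (4, -3).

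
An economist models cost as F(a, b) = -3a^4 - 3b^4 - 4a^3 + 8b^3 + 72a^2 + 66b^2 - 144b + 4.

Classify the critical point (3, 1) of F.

The mixed partial ∂²F/∂a∂b is 0, so the Hessian at any point is diag(F_aa, F_bb) = diag(12(-3a^2 - 2a + 12), 12(-3b^2 + 4b + 11)).
At (3, 1): H = diag(-252, 144).
The eigenvalues have opposite signs, so H is indefinite: a saddle point.

saddle point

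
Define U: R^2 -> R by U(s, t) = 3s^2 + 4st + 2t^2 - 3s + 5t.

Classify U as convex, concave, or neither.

U is quadratic, so its Hessian is the constant matrix H = [[6, 4], [4, 4]].
det(H) = 8, tr(H) = 10.
det(H) > 0 and tr(H) > 0, so H is positive definite everywhere: convex.

convex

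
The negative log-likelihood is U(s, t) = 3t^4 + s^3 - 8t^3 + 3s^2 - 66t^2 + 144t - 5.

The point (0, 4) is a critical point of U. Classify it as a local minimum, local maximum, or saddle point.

local minimum

The mixed partial ∂²U/∂s∂t is 0, so the Hessian at any point is diag(U_ss, U_tt) = diag(6(s + 1), 12(3t^2 - 4t - 11)).
At (0, 4): H = diag(6, 252).
Both eigenvalues are positive, so H is positive definite: a local minimum.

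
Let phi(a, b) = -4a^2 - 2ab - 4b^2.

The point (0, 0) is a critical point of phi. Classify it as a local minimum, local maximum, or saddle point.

The Hessian of phi is constant: H = [[-8, -2], [-2, -8]].
det(H) = (-8)·(-8) − (-2)² = 60.
det(H) > 0 and tr(H) = -16 < 0, so H is negative definite and the point is a local maximum.

local maximum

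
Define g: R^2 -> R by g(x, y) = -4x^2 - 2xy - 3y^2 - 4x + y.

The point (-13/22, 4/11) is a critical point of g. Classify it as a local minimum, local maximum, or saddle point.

The Hessian of g is constant: H = [[-8, -2], [-2, -6]].
det(H) = (-8)·(-6) − (-2)² = 44.
det(H) > 0 and tr(H) = -14 < 0, so H is negative definite and the point is a local maximum.

local maximum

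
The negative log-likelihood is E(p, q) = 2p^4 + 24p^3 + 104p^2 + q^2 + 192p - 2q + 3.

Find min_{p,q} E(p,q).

E(p,q) separates as A(p) + B(q) + 3, so its minimum is min A + min B + 3.
A'(p) = 8(p + 2)(p + 3)(p + 4) vanishes at p ∈ {-4, -3, -2}; B'(q) = 2q - 2 vanishes at q ∈ {1}.
Local minima of A (where A''>0): A(-4)=-128, A(-2)=-128. Local minima of B: B(1)=-1.
So the global minimum of E is A(-4) + B(1) + 3 = -128 − 1 + 3 = -126, attained at (-4, 1).

-126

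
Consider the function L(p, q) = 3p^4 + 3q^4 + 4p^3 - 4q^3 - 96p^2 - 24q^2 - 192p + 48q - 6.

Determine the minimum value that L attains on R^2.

L(p,q) separates as A(p) + B(q) − 6, so its minimum is min A + min B − 6.
A'(p) = 12(p - 4)(p + 1)(p + 4) vanishes at p ∈ {-4, -1, 4}; B'(q) = 12(q - 2)(q - 1)(q + 2) vanishes at q ∈ {-2, 1, 2}.
Local minima of A (where A''>0): A(-4)=-256, A(4)=-1280. Local minima of B: B(-2)=-112, B(2)=16.
So the global minimum of L is A(4) + B(-2) − 6 = -1280 − 112 − 6 = -1398, attained at (4, -2).

-1398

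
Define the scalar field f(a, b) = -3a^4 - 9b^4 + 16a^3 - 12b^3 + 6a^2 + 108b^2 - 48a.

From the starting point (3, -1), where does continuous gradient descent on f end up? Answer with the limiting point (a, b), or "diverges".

(1, 0)

f is separable, so gradient descent decouples: a follows -∂f/∂a, b follows -∂f/∂b.
∂f/∂a = -12(a - 4)(a - 1)(a + 1); at a=3 this is 96, so a decreases.
∂f/∂b = -36b(b - 2)(b + 3); at b=-1 this is -216, so b increases.
a converges to its nearest critical value 1 (a local min of the a-part); b converges to 0. The iterate converges to (1, 0).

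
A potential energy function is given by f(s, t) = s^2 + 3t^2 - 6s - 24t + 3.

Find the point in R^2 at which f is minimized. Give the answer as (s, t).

(3, 4)

f(s,t) separates as P(s) + Q(t) + 3, so its minimum is min P + min Q + 3.
P'(s) = 2s - 6 vanishes at s ∈ {3}; Q'(t) = 6(t - 4) vanishes at t ∈ {4}.
Local minima of P (where P''>0): P(3)=-9. Local minima of Q: Q(4)=-48.
So the global minimum of f is P(3) + Q(4) + 3 = -9 − 48 + 3 = -54, attained at (3, 4).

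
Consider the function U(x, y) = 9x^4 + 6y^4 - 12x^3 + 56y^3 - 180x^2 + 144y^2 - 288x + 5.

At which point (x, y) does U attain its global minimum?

(4, 0)

U(x,y) separates as P(x) + Q(y) + 5, so its minimum is min P + min Q + 5.
P'(x) = 36(x - 4)(x + 1)(x + 2) vanishes at x ∈ {-2, -1, 4}; Q'(y) = 24y(y + 3)(y + 4) vanishes at y ∈ {-4, -3, 0}.
Local minima of P (where P''>0): P(-2)=96, P(4)=-2496. Local minima of Q: Q(-4)=256, Q(0)=0.
So the global minimum of U is P(4) + Q(0) + 5 = -2496 + 0 + 5 = -2491, attained at (4, 0).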